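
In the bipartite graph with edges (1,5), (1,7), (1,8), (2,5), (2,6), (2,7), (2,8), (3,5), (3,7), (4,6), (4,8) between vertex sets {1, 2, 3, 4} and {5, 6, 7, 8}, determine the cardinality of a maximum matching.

Step 1: List the neighbors of each left vertex:
  1: 5, 7, 8
  2: 5, 6, 7, 8
  3: 5, 7
  4: 6, 8

Step 2: Greedily match left vertices, then look for augmenting paths:
  Match 1 -- 5
  Match 2 -- 6
  Match 3 -- 7
  Match 4 -- 8
  No augmenting path remains.

Step 3: Verify this is maximum:
  Matching size 4 = min(|L|, |R|) = min(4, 4), which is an upper bound, so this matching is maximum.

Maximum matching: {(1,5), (2,6), (3,7), (4,8)}
Size: 4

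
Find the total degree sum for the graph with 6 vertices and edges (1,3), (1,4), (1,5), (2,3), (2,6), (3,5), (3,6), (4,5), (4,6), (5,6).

Step 1: Count edges incident to each vertex:
  deg(1) = 3 (neighbors: 3, 4, 5)
  deg(2) = 2 (neighbors: 3, 6)
  deg(3) = 4 (neighbors: 1, 2, 5, 6)
  deg(4) = 3 (neighbors: 1, 5, 6)
  deg(5) = 4 (neighbors: 1, 3, 4, 6)
  deg(6) = 4 (neighbors: 2, 3, 4, 5)

Step 2: Sum all degrees:
  3 + 2 + 4 + 3 + 4 + 4 = 20

Verification: sum of degrees = 2 * |E| = 2 * 10 = 20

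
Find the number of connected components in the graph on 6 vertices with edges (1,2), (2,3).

Step 1: Build adjacency list from edges:
  1: 2
  2: 1, 3
  3: 2
  4: (none)
  5: (none)
  6: (none)

Step 2: Run BFS/DFS from vertex 1:
  Visited: {1, 2, 3}
  Reached 3 of 6 vertices

Step 3: Only 3 of 6 vertices reached. Graph is disconnected.
Connected components: {1, 2, 3}, {4}, {5}, {6}
Number of connected components: 4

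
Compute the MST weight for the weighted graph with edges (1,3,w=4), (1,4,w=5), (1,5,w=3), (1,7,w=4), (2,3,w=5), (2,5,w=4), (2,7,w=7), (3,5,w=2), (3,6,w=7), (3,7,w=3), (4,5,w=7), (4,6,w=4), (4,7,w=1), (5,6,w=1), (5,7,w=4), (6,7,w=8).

Apply Kruskal's algorithm (sort edges by weight, add if no cycle):

Sorted edges by weight:
  (4,7) w=1
  (5,6) w=1
  (3,5) w=2
  (1,5) w=3
  (3,7) w=3
  (1,7) w=4
  (1,3) w=4
  (2,5) w=4
  (4,6) w=4
  (5,7) w=4
  (1,4) w=5
  (2,3) w=5
  (2,7) w=7
  (3,6) w=7
  (4,5) w=7
  (6,7) w=8

Add edge (4,7) w=1 -- no cycle. Running total: 1
Add edge (5,6) w=1 -- no cycle. Running total: 2
Add edge (3,5) w=2 -- no cycle. Running total: 4
Add edge (1,5) w=3 -- no cycle. Running total: 7
Add edge (3,7) w=3 -- no cycle. Running total: 10
Skip edge (1,7) w=4 -- would create cycle
Skip edge (1,3) w=4 -- would create cycle
Add edge (2,5) w=4 -- no cycle. Running total: 14

MST edges: (4,7,w=1), (5,6,w=1), (3,5,w=2), (1,5,w=3), (3,7,w=3), (2,5,w=4)
Total MST weight: 1 + 1 + 2 + 3 + 3 + 4 = 14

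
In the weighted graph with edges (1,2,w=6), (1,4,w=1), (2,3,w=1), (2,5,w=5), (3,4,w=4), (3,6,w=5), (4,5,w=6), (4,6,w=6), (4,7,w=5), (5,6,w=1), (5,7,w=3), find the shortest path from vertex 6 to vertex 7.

Step 1: Build adjacency list with weights:
  1: 2(w=6), 4(w=1)
  2: 1(w=6), 3(w=1), 5(w=5)
  3: 2(w=1), 4(w=4), 6(w=5)
  4: 1(w=1), 3(w=4), 5(w=6), 6(w=6), 7(w=5)
  5: 2(w=5), 4(w=6), 6(w=1), 7(w=3)
  6: 3(w=5), 4(w=6), 5(w=1)
  7: 4(w=5), 5(w=3)

Step 2: Apply Dijkstra's algorithm from vertex 6:
  Visit vertex 6 (distance=0)
    Update dist[3] = 5
    Update dist[4] = 6
    Update dist[5] = 1
  Visit vertex 5 (distance=1)
    Update dist[2] = 6
    Update dist[7] = 4
  Visit vertex 7 (distance=4)

Step 3: Shortest path: 6 -> 5 -> 7
Total weight: 1 + 3 = 4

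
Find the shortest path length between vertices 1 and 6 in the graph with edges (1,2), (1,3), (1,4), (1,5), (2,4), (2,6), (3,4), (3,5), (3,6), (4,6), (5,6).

Step 1: Build adjacency list:
  1: 2, 3, 4, 5
  2: 1, 4, 6
  3: 1, 4, 5, 6
  4: 1, 2, 3, 6
  5: 1, 3, 6
  6: 2, 3, 4, 5

Step 2: BFS from vertex 1 to find shortest path to 6:
  vertex 2 reached at distance 1
  vertex 3 reached at distance 1
  vertex 4 reached at distance 1
  vertex 5 reached at distance 1
  vertex 6 reached at distance 2

Step 3: Shortest path: 1 -> 4 -> 6
Path length: 2 edges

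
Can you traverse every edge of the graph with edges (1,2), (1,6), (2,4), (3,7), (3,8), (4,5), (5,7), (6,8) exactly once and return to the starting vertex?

Step 1: Find the degree of each vertex:
  deg(1) = 2
  deg(2) = 2
  deg(3) = 2
  deg(4) = 2
  deg(5) = 2
  deg(6) = 2
  deg(7) = 2
  deg(8) = 2

Step 2: Count vertices with odd degree:
  All vertices have even degree (0 odd-degree vertices)

Step 3: Apply Euler's theorem:
  - Eulerian circuit exists iff graph is connected and all vertices have even degree
  - Eulerian path exists iff graph is connected and has 0 or 2 odd-degree vertices

Graph is connected with 0 odd-degree vertices.
Both Eulerian circuit and Eulerian path exist.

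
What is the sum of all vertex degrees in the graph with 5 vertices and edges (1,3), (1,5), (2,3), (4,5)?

Step 1: Count edges incident to each vertex:
  deg(1) = 2 (neighbors: 3, 5)
  deg(2) = 1 (neighbors: 3)
  deg(3) = 2 (neighbors: 1, 2)
  deg(4) = 1 (neighbors: 5)
  deg(5) = 2 (neighbors: 1, 4)

Step 2: Sum all degrees:
  2 + 1 + 2 + 1 + 2 = 8

Verification: sum of degrees = 2 * |E| = 2 * 4 = 8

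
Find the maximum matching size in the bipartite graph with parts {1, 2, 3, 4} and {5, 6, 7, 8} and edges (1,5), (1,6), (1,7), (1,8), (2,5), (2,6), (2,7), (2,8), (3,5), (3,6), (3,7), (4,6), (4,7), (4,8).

Step 1: List the neighbors of each left vertex:
  1: 5, 6, 7, 8
  2: 5, 6, 7, 8
  3: 5, 6, 7
  4: 6, 7, 8

Step 2: Greedily match left vertices, then look for augmenting paths:
  Match 1 -- 5
  Match 2 -- 6
  Match 3 -- 7
  Match 4 -- 8
  No augmenting path remains.

Step 3: Verify this is maximum:
  Matching size 4 = min(|L|, |R|) = min(4, 4), which is an upper bound, so this matching is maximum.

Maximum matching: {(1,5), (2,6), (3,7), (4,8)}
Size: 4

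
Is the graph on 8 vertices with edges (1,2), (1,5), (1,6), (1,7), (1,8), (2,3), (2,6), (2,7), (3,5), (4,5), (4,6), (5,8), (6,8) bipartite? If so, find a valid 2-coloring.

Step 1: Attempt 2-coloring using BFS:
  Start at vertex 1, assign color 0
  Color vertex 2 with color 1 (neighbor of 1)
  Color vertex 5 with color 1 (neighbor of 1)
  Color vertex 6 with color 1 (neighbor of 1)
  Color vertex 7 with color 1 (neighbor of 1)
  Color vertex 8 with color 1 (neighbor of 1)
  Color vertex 3 with color 0 (neighbor of 2)

Step 2: Conflict found! Vertices 2 and 6 are adjacent but have the same color.
This means the graph contains an odd cycle.

The graph is NOT bipartite.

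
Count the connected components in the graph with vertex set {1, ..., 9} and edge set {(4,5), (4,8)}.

Step 1: Build adjacency list from edges:
  1: (none)
  2: (none)
  3: (none)
  4: 5, 8
  5: 4
  6: (none)
  7: (none)
  8: 4
  9: (none)

Step 2: Run BFS/DFS from vertex 1:
  Visited: {1}
  Reached 1 of 9 vertices

Step 3: Only 1 of 9 vertices reached. Graph is disconnected.
Connected components: {1}, {2}, {3}, {4, 5, 8}, {6}, {7}, {9}
Number of connected components: 7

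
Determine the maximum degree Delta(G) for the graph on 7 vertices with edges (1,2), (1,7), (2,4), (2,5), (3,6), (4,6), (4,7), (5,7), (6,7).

Step 1: Count edges incident to each vertex:
  deg(1) = 2 (neighbors: 2, 7)
  deg(2) = 3 (neighbors: 1, 4, 5)
  deg(3) = 1 (neighbors: 6)
  deg(4) = 3 (neighbors: 2, 6, 7)
  deg(5) = 2 (neighbors: 2, 7)
  deg(6) = 3 (neighbors: 3, 4, 7)
  deg(7) = 4 (neighbors: 1, 4, 5, 6)

Step 2: Find maximum:
  max(2, 3, 1, 3, 2, 3, 4) = 4 (vertex 7)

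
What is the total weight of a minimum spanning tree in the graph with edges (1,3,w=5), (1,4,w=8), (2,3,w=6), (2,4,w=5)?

Apply Kruskal's algorithm (sort edges by weight, add if no cycle):

Sorted edges by weight:
  (1,3) w=5
  (2,4) w=5
  (2,3) w=6
  (1,4) w=8

Add edge (1,3) w=5 -- no cycle. Running total: 5
Add edge (2,4) w=5 -- no cycle. Running total: 10
Add edge (2,3) w=6 -- no cycle. Running total: 16

MST edges: (1,3,w=5), (2,4,w=5), (2,3,w=6)
Total MST weight: 5 + 5 + 6 = 16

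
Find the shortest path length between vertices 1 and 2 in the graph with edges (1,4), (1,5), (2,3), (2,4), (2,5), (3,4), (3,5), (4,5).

Step 1: Build adjacency list:
  1: 4, 5
  2: 3, 4, 5
  3: 2, 4, 5
  4: 1, 2, 3, 5
  5: 1, 2, 3, 4

Step 2: BFS from vertex 1 to find shortest path to 2:
  vertex 4 reached at distance 1
  vertex 5 reached at distance 1
  vertex 2 reached at distance 2

Step 3: Shortest path: 1 -> 4 -> 2
Path length: 2 edges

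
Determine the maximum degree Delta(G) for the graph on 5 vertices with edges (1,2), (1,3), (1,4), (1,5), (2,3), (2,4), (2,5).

Step 1: Count edges incident to each vertex:
  deg(1) = 4 (neighbors: 2, 3, 4, 5)
  deg(2) = 4 (neighbors: 1, 3, 4, 5)
  deg(3) = 2 (neighbors: 1, 2)
  deg(4) = 2 (neighbors: 1, 2)
  deg(5) = 2 (neighbors: 1, 2)

Step 2: Find maximum:
  max(4, 4, 2, 2, 2) = 4 (vertex 1)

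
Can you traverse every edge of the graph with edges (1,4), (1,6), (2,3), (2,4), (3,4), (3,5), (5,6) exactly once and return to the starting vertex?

Step 1: Find the degree of each vertex:
  deg(1) = 2
  deg(2) = 2
  deg(3) = 3
  deg(4) = 3
  deg(5) = 2
  deg(6) = 2

Step 2: Count vertices with odd degree:
  Odd-degree vertices: 3, 4 (2 total)

Step 3: Apply Euler's theorem:
  - Eulerian circuit exists iff graph is connected and all vertices have even degree
  - Eulerian path exists iff graph is connected and has 0 or 2 odd-degree vertices

Graph is connected with exactly 2 odd-degree vertices (3, 4).
Eulerian path exists (starting and ending at the odd-degree vertices), but no Eulerian circuit.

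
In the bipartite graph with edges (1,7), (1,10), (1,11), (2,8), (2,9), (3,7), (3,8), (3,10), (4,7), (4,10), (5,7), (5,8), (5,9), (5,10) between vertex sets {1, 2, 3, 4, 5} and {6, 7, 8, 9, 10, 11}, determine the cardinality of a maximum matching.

Step 1: List the neighbors of each left vertex:
  1: 7, 10, 11
  2: 8, 9
  3: 7, 8, 10
  4: 7, 10
  5: 7, 8, 9, 10

Step 2: Greedily match left vertices, then look for augmenting paths:
  Match 1 -- 11
  Match 2 -- 8
  Match 3 -- 10
  Match 4 -- 7
  Match 5 -- 9
  No augmenting path remains.

Step 3: Verify this is maximum:
  Matching size 5 = min(|L|, |R|) = min(5, 6), which is an upper bound, so this matching is maximum.

Maximum matching: {(1,11), (2,8), (3,10), (4,7), (5,9)}
Size: 5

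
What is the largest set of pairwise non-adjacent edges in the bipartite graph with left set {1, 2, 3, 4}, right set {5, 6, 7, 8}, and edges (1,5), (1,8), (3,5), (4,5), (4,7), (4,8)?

Step 1: List the neighbors of each left vertex:
  1: 5, 8
  2: (none)
  3: 5
  4: 5, 7, 8

Step 2: Greedily match left vertices, then look for augmenting paths:
  Match 1 -- 8
  Match 3 -- 5
  Match 4 -- 7
  No augmenting path remains.

Step 3: Verify this is maximum:
  Matching has size 3. The vertex set {1, 3, 4} covers every edge and has size 3; any matching has at most one edge per cover vertex, so 3 is maximum (König's theorem).

Maximum matching: {(1,8), (3,5), (4,7)}
Size: 3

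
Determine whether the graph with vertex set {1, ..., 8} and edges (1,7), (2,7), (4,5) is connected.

Step 1: Build adjacency list from edges:
  1: 7
  2: 7
  3: (none)
  4: 5
  5: 4
  6: (none)
  7: 1, 2
  8: (none)

Step 2: Run BFS/DFS from vertex 1:
  Visited: {1, 7, 2}
  Reached 3 of 8 vertices

Step 3: Only 3 of 8 vertices reached. Graph is disconnected.
Connected components: {1, 2, 7}, {3}, {4, 5}, {6}, {8}
Answer: No, the graph is not connected (5 components).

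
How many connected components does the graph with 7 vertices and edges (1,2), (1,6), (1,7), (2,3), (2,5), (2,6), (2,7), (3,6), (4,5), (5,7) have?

Step 1: Build adjacency list from edges:
  1: 2, 6, 7
  2: 1, 3, 5, 6, 7
  3: 2, 6
  4: 5
  5: 2, 4, 7
  6: 1, 2, 3
  7: 1, 2, 5

Step 2: Run BFS/DFS from vertex 1:
  Visited: {1, 2, 6, 7, 3, 5, 4}
  Reached 7 of 7 vertices

Step 3: All 7 vertices reached from vertex 1, so the graph is connected.
Number of connected components: 1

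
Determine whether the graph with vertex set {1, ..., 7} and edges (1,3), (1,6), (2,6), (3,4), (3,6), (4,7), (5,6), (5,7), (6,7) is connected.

Step 1: Build adjacency list from edges:
  1: 3, 6
  2: 6
  3: 1, 4, 6
  4: 3, 7
  5: 6, 7
  6: 1, 2, 3, 5, 7
  7: 4, 5, 6

Step 2: Run BFS/DFS from vertex 1:
  Visited: {1, 3, 6, 4, 2, 5, 7}
  Reached 7 of 7 vertices

Step 3: All 7 vertices reached from vertex 1, so the graph is connected.
Answer: Yes, the graph is connected.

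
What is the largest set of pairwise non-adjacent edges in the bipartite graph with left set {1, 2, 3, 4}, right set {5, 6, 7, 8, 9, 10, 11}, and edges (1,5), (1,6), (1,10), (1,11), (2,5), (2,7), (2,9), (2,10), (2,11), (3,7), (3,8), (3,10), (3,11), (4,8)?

Step 1: List the neighbors of each left vertex:
  1: 5, 6, 10, 11
  2: 5, 7, 9, 10, 11
  3: 7, 8, 10, 11
  4: 8

Step 2: Greedily match left vertices, then look for augmenting paths:
  Match 1 -- 5
  Match 2 -- 7
  Match 3 -- 10
  Match 4 -- 8
  No augmenting path remains.

Step 3: Verify this is maximum:
  Matching size 4 = min(|L|, |R|) = min(4, 7), which is an upper bound, so this matching is maximum.

Maximum matching: {(1,5), (2,7), (3,10), (4,8)}
Size: 4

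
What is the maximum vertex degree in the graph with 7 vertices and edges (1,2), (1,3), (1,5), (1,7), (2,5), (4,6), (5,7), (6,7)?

Step 1: Count edges incident to each vertex:
  deg(1) = 4 (neighbors: 2, 3, 5, 7)
  deg(2) = 2 (neighbors: 1, 5)
  deg(3) = 1 (neighbors: 1)
  deg(4) = 1 (neighbors: 6)
  deg(5) = 3 (neighbors: 1, 2, 7)
  deg(6) = 2 (neighbors: 4, 7)
  deg(7) = 3 (neighbors: 1, 5, 6)

Step 2: Find maximum:
  max(4, 2, 1, 1, 3, 2, 3) = 4 (vertex 1)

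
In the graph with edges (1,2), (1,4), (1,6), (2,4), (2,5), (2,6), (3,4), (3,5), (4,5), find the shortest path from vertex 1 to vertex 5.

Step 1: Build adjacency list:
  1: 2, 4, 6
  2: 1, 4, 5, 6
  3: 4, 5
  4: 1, 2, 3, 5
  5: 2, 3, 4
  6: 1, 2

Step 2: BFS from vertex 1 to find shortest path to 5:
  vertex 2 reached at distance 1
  vertex 4 reached at distance 1
  vertex 6 reached at distance 1
  vertex 5 reached at distance 2

Step 3: Shortest path: 1 -> 2 -> 5
Path length: 2 edges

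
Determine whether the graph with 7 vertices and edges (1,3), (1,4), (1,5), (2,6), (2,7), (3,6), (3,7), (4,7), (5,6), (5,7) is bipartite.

Step 1: Attempt 2-coloring using BFS:
  Start at vertex 1, assign color 0
  Color vertex 3 with color 1 (neighbor of 1)
  Color vertex 4 with color 1 (neighbor of 1)
  Color vertex 5 with color 1 (neighbor of 1)
  Color vertex 6 with color 0 (neighbor of 3)
  Color vertex 7 with color 0 (neighbor of 3)
  Color vertex 2 with color 1 (neighbor of 6)

Step 2: 2-coloring succeeded. No conflicts found.
  Set A (color 0): {1, 6, 7}
  Set B (color 1): {2, 3, 4, 5}

The graph is bipartite with partition {1, 6, 7}, {2, 3, 4, 5}.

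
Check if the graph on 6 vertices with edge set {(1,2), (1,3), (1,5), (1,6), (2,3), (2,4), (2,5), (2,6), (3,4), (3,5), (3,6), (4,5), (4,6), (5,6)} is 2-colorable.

Step 1: Attempt 2-coloring using BFS:
  Start at vertex 1, assign color 0
  Color vertex 2 with color 1 (neighbor of 1)
  Color vertex 3 with color 1 (neighbor of 1)
  Color vertex 5 with color 1 (neighbor of 1)
  Color vertex 6 with color 1 (neighbor of 1)

Step 2: Conflict found! Vertices 2 and 3 are adjacent but have the same color.
This means the graph contains an odd cycle.

The graph is NOT bipartite.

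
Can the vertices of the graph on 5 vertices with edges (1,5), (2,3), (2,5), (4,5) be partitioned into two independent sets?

Step 1: Attempt 2-coloring using BFS:
  Start at vertex 1, assign color 0
  Color vertex 5 with color 1 (neighbor of 1)
  Color vertex 2 with color 0 (neighbor of 5)
  Color vertex 4 with color 0 (neighbor of 5)
  Color vertex 3 with color 1 (neighbor of 2)

Step 2: 2-coloring succeeded. No conflicts found.
  Set A (color 0): {1, 2, 4}
  Set B (color 1): {3, 5}

The graph is bipartite with partition {1, 2, 4}, {3, 5}.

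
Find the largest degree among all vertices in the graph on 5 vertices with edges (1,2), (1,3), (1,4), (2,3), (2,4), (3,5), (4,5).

Step 1: Count edges incident to each vertex:
  deg(1) = 3 (neighbors: 2, 3, 4)
  deg(2) = 3 (neighbors: 1, 3, 4)
  deg(3) = 3 (neighbors: 1, 2, 5)
  deg(4) = 3 (neighbors: 1, 2, 5)
  deg(5) = 2 (neighbors: 3, 4)

Step 2: Find maximum:
  max(3, 3, 3, 3, 2) = 3 (vertex 1)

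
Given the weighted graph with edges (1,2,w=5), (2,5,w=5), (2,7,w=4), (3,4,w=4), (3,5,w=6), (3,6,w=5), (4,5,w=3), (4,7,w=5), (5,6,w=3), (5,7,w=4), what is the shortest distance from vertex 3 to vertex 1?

Step 1: Build adjacency list with weights:
  1: 2(w=5)
  2: 1(w=5), 5(w=5), 7(w=4)
  3: 4(w=4), 5(w=6), 6(w=5)
  4: 3(w=4), 5(w=3), 7(w=5)
  5: 2(w=5), 3(w=6), 4(w=3), 6(w=3), 7(w=4)
  6: 3(w=5), 5(w=3)
  7: 2(w=4), 4(w=5), 5(w=4)

Step 2: Apply Dijkstra's algorithm from vertex 3:
  Visit vertex 3 (distance=0)
    Update dist[4] = 4
    Update dist[5] = 6
    Update dist[6] = 5
  Visit vertex 4 (distance=4)
    Update dist[7] = 9
  Visit vertex 6 (distance=5)
  Visit vertex 5 (distance=6)
    Update dist[2] = 11
  Visit vertex 7 (distance=9)
  Visit vertex 2 (distance=11)
    Update dist[1] = 16
  Visit vertex 1 (distance=16)

Step 3: Shortest path: 3 -> 5 -> 2 -> 1
Total weight: 6 + 5 + 5 = 16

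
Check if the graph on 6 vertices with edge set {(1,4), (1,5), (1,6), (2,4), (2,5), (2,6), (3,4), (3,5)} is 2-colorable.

Step 1: Attempt 2-coloring using BFS:
  Start at vertex 1, assign color 0
  Color vertex 4 with color 1 (neighbor of 1)
  Color vertex 5 with color 1 (neighbor of 1)
  Color vertex 6 with color 1 (neighbor of 1)
  Color vertex 2 with color 0 (neighbor of 4)
  Color vertex 3 with color 0 (neighbor of 4)

Step 2: 2-coloring succeeded. No conflicts found.
  Set A (color 0): {1, 2, 3}
  Set B (color 1): {4, 5, 6}

The graph is bipartite with partition {1, 2, 3}, {4, 5, 6}.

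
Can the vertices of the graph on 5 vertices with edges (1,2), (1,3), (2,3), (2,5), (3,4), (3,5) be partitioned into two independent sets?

Step 1: Attempt 2-coloring using BFS:
  Start at vertex 1, assign color 0
  Color vertex 2 with color 1 (neighbor of 1)
  Color vertex 3 with color 1 (neighbor of 1)

Step 2: Conflict found! Vertices 2 and 3 are adjacent but have the same color.
This means the graph contains an odd cycle.

The graph is NOT bipartite.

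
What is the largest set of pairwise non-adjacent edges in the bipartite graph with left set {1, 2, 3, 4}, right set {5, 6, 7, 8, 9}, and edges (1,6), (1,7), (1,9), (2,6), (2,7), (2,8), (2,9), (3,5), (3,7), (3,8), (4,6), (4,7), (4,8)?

Step 1: List the neighbors of each left vertex:
  1: 6, 7, 9
  2: 6, 7, 8, 9
  3: 5, 7, 8
  4: 6, 7, 8

Step 2: Greedily match left vertices, then look for augmenting paths:
  Match 1 -- 6
  Match 2 -- 7
  Match 3 -- 5
  Match 4 -- 8
  No augmenting path remains.

Step 3: Verify this is maximum:
  Matching size 4 = min(|L|, |R|) = min(4, 5), which is an upper bound, so this matching is maximum.

Maximum matching: {(1,6), (2,7), (3,5), (4,8)}
Size: 4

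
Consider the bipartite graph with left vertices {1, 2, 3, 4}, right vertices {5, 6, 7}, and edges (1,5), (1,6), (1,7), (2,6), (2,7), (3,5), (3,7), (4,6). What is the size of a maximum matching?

Step 1: List the neighbors of each left vertex:
  1: 5, 6, 7
  2: 6, 7
  3: 5, 7
  4: 6

Step 2: Greedily match left vertices, then look for augmenting paths:
  Match 1 -- 5
  Match 2 -- 6
  Match 3 -- 7
  No augmenting path remains.

Step 3: Verify this is maximum:
  Matching size 3 = min(|L|, |R|) = min(4, 3), which is an upper bound, so this matching is maximum.

Maximum matching: {(1,5), (2,6), (3,7)}
Size: 3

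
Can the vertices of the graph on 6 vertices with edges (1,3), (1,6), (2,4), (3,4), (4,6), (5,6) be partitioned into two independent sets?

Step 1: Attempt 2-coloring using BFS:
  Start at vertex 1, assign color 0
  Color vertex 3 with color 1 (neighbor of 1)
  Color vertex 6 with color 1 (neighbor of 1)
  Color vertex 4 with color 0 (neighbor of 3)
  Color vertex 5 with color 0 (neighbor of 6)
  Color vertex 2 with color 1 (neighbor of 4)

Step 2: 2-coloring succeeded. No conflicts found.
  Set A (color 0): {1, 4, 5}
  Set B (color 1): {2, 3, 6}

The graph is bipartite with partition {1, 4, 5}, {2, 3, 6}.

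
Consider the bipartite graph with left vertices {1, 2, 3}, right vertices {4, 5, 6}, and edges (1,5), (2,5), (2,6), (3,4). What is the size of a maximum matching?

Step 1: List the neighbors of each left vertex:
  1: 5
  2: 5, 6
  3: 4

Step 2: Greedily match left vertices, then look for augmenting paths:
  Match 1 -- 5
  Match 2 -- 6
  Match 3 -- 4
  No augmenting path remains.

Step 3: Verify this is maximum:
  Matching size 3 = min(|L|, |R|) = min(3, 3), which is an upper bound, so this matching is maximum.

Maximum matching: {(1,5), (2,6), (3,4)}
Size: 3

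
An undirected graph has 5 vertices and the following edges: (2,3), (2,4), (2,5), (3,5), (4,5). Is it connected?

Step 1: Build adjacency list from edges:
  1: (none)
  2: 3, 4, 5
  3: 2, 5
  4: 2, 5
  5: 2, 3, 4

Step 2: Run BFS/DFS from vertex 1:
  Visited: {1}
  Reached 1 of 5 vertices

Step 3: Only 1 of 5 vertices reached. Graph is disconnected.
Connected components: {1}, {2, 3, 4, 5}
Answer: No, the graph is not connected (2 components).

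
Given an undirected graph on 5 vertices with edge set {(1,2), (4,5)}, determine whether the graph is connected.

Step 1: Build adjacency list from edges:
  1: 2
  2: 1
  3: (none)
  4: 5
  5: 4

Step 2: Run BFS/DFS from vertex 1:
  Visited: {1, 2}
  Reached 2 of 5 vertices

Step 3: Only 2 of 5 vertices reached. Graph is disconnected.
Connected components: {1, 2}, {3}, {4, 5}
Answer: No, the graph is not connected (3 components).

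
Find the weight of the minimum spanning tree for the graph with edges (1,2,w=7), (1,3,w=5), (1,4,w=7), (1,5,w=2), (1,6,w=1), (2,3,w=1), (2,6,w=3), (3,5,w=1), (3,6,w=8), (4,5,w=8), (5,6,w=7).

Apply Kruskal's algorithm (sort edges by weight, add if no cycle):

Sorted edges by weight:
  (1,6) w=1
  (2,3) w=1
  (3,5) w=1
  (1,5) w=2
  (2,6) w=3
  (1,3) w=5
  (1,2) w=7
  (1,4) w=7
  (5,6) w=7
  (3,6) w=8
  (4,5) w=8

Add edge (1,6) w=1 -- no cycle. Running total: 1
Add edge (2,3) w=1 -- no cycle. Running total: 2
Add edge (3,5) w=1 -- no cycle. Running total: 3
Add edge (1,5) w=2 -- no cycle. Running total: 5
Skip edge (2,6) w=3 -- would create cycle
Skip edge (1,3) w=5 -- would create cycle
Skip edge (1,2) w=7 -- would create cycle
Add edge (1,4) w=7 -- no cycle. Running total: 12

MST edges: (1,6,w=1), (2,3,w=1), (3,5,w=1), (1,5,w=2), (1,4,w=7)
Total MST weight: 1 + 1 + 1 + 2 + 7 = 12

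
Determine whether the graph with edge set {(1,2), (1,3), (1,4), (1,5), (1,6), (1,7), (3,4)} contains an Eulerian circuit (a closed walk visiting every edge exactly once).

Step 1: Find the degree of each vertex:
  deg(1) = 6
  deg(2) = 1
  deg(3) = 2
  deg(4) = 2
  deg(5) = 1
  deg(6) = 1
  deg(7) = 1

Step 2: Count vertices with odd degree:
  Odd-degree vertices: 2, 5, 6, 7 (4 total)

Step 3: Apply Euler's theorem:
  - Eulerian circuit exists iff graph is connected and all vertices have even degree
  - Eulerian path exists iff graph is connected and has 0 or 2 odd-degree vertices

Graph has 4 odd-degree vertices (need 0 or 2).
Neither Eulerian path nor Eulerian circuit exists.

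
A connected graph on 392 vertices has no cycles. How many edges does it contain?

A tree on n vertices always has exactly n - 1 edges.
For n = 392: edges = 392 - 1 = 391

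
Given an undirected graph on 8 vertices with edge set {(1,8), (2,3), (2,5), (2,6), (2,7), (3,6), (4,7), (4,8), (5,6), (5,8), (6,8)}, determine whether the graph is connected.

Step 1: Build adjacency list from edges:
  1: 8
  2: 3, 5, 6, 7
  3: 2, 6
  4: 7, 8
  5: 2, 6, 8
  6: 2, 3, 5, 8
  7: 2, 4
  8: 1, 4, 5, 6

Step 2: Run BFS/DFS from vertex 1:
  Visited: {1, 8, 4, 5, 6, 7, 2, 3}
  Reached 8 of 8 vertices

Step 3: All 8 vertices reached from vertex 1, so the graph is connected.
Answer: Yes, the graph is connected.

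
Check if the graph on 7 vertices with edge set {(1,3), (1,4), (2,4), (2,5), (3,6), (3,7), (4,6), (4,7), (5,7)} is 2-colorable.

Step 1: Attempt 2-coloring using BFS:
  Start at vertex 1, assign color 0
  Color vertex 3 with color 1 (neighbor of 1)
  Color vertex 4 with color 1 (neighbor of 1)
  Color vertex 6 with color 0 (neighbor of 3)
  Color vertex 7 with color 0 (neighbor of 3)
  Color vertex 2 with color 0 (neighbor of 4)
  Color vertex 5 with color 1 (neighbor of 7)

Step 2: 2-coloring succeeded. No conflicts found.
  Set A (color 0): {1, 2, 6, 7}
  Set B (color 1): {3, 4, 5}

The graph is bipartite with partition {1, 2, 6, 7}, {3, 4, 5}.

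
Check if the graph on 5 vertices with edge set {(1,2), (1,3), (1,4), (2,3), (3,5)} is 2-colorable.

Step 1: Attempt 2-coloring using BFS:
  Start at vertex 1, assign color 0
  Color vertex 2 with color 1 (neighbor of 1)
  Color vertex 3 with color 1 (neighbor of 1)
  Color vertex 4 with color 1 (neighbor of 1)

Step 2: Conflict found! Vertices 2 and 3 are adjacent but have the same color.
This means the graph contains an odd cycle.

The graph is NOT bipartite.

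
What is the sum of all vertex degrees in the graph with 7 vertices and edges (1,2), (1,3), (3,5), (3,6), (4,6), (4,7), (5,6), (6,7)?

Step 1: Count edges incident to each vertex:
  deg(1) = 2 (neighbors: 2, 3)
  deg(2) = 1 (neighbors: 1)
  deg(3) = 3 (neighbors: 1, 5, 6)
  deg(4) = 2 (neighbors: 6, 7)
  deg(5) = 2 (neighbors: 3, 6)
  deg(6) = 4 (neighbors: 3, 4, 5, 7)
  deg(7) = 2 (neighbors: 4, 6)

Step 2: Sum all degrees:
  2 + 1 + 3 + 2 + 2 + 4 + 2 = 16

Verification: sum of degrees = 2 * |E| = 2 * 8 = 16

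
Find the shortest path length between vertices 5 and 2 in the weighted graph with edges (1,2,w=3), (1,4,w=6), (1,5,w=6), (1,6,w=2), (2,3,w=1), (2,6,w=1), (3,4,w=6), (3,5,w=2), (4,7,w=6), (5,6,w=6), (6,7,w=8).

Step 1: Build adjacency list with weights:
  1: 2(w=3), 4(w=6), 5(w=6), 6(w=2)
  2: 1(w=3), 3(w=1), 6(w=1)
  3: 2(w=1), 4(w=6), 5(w=2)
  4: 1(w=6), 3(w=6), 7(w=6)
  5: 1(w=6), 3(w=2), 6(w=6)
  6: 1(w=2), 2(w=1), 5(w=6), 7(w=8)
  7: 4(w=6), 6(w=8)

Step 2: Apply Dijkstra's algorithm from vertex 5:
  Visit vertex 5 (distance=0)
    Update dist[1] = 6
    Update dist[3] = 2
    Update dist[6] = 6
  Visit vertex 3 (distance=2)
    Update dist[2] = 3
    Update dist[4] = 8
  Visit vertex 2 (distance=3)
    Update dist[6] = 4

Step 3: Shortest path: 5 -> 3 -> 2
Total weight: 2 + 1 = 3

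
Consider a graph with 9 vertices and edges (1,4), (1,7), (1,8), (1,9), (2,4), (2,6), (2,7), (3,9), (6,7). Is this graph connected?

Step 1: Build adjacency list from edges:
  1: 4, 7, 8, 9
  2: 4, 6, 7
  3: 9
  4: 1, 2
  5: (none)
  6: 2, 7
  7: 1, 2, 6
  8: 1
  9: 1, 3

Step 2: Run BFS/DFS from vertex 1:
  Visited: {1, 4, 7, 8, 9, 2, 6, 3}
  Reached 8 of 9 vertices

Step 3: Only 8 of 9 vertices reached. Graph is disconnected.
Connected components: {1, 2, 3, 4, 6, 7, 8, 9}, {5}
Answer: No, the graph is not connected (2 components).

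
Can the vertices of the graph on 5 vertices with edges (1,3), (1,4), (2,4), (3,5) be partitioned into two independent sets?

Step 1: Attempt 2-coloring using BFS:
  Start at vertex 1, assign color 0
  Color vertex 3 with color 1 (neighbor of 1)
  Color vertex 4 with color 1 (neighbor of 1)
  Color vertex 5 with color 0 (neighbor of 3)
  Color vertex 2 with color 0 (neighbor of 4)

Step 2: 2-coloring succeeded. No conflicts found.
  Set A (color 0): {1, 2, 5}
  Set B (color 1): {3, 4}

The graph is bipartite with partition {1, 2, 5}, {3, 4}.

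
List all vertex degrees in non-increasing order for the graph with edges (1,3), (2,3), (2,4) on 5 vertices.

Step 1: Count edges incident to each vertex:
  deg(1) = 1 (neighbors: 3)
  deg(2) = 2 (neighbors: 3, 4)
  deg(3) = 2 (neighbors: 1, 2)
  deg(4) = 1 (neighbors: 2)
  deg(5) = 0 (neighbors: none)

Step 2: Sort degrees in non-increasing order:
  Degrees: [1, 2, 2, 1, 0] -> sorted: [2, 2, 1, 1, 0]

Degree sequence: [2, 2, 1, 1, 0]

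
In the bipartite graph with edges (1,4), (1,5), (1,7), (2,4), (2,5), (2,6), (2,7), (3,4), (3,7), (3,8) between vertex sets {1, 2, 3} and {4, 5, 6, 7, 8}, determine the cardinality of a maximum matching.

Step 1: List the neighbors of each left vertex:
  1: 4, 5, 7
  2: 4, 5, 6, 7
  3: 4, 7, 8

Step 2: Greedily match left vertices, then look for augmenting paths:
  Match 1 -- 4
  Match 2 -- 5
  Match 3 -- 7
  No augmenting path remains.

Step 3: Verify this is maximum:
  Matching size 3 = min(|L|, |R|) = min(3, 5), which is an upper bound, so this matching is maximum.

Maximum matching: {(1,4), (2,5), (3,7)}
Size: 3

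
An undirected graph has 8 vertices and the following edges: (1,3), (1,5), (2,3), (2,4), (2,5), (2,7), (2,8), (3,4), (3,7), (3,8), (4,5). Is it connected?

Step 1: Build adjacency list from edges:
  1: 3, 5
  2: 3, 4, 5, 7, 8
  3: 1, 2, 4, 7, 8
  4: 2, 3, 5
  5: 1, 2, 4
  6: (none)
  7: 2, 3
  8: 2, 3

Step 2: Run BFS/DFS from vertex 1:
  Visited: {1, 3, 5, 2, 4, 7, 8}
  Reached 7 of 8 vertices

Step 3: Only 7 of 8 vertices reached. Graph is disconnected.
Connected components: {1, 2, 3, 4, 5, 7, 8}, {6}
Answer: No, the graph is not connected (2 components).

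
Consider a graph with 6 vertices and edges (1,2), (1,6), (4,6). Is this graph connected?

Step 1: Build adjacency list from edges:
  1: 2, 6
  2: 1
  3: (none)
  4: 6
  5: (none)
  6: 1, 4

Step 2: Run BFS/DFS from vertex 1:
  Visited: {1, 2, 6, 4}
  Reached 4 of 6 vertices

Step 3: Only 4 of 6 vertices reached. Graph is disconnected.
Connected components: {1, 2, 4, 6}, {3}, {5}
Answer: No, the graph is not connected (3 components).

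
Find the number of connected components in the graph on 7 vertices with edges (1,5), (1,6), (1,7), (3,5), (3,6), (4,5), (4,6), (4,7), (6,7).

Step 1: Build adjacency list from edges:
  1: 5, 6, 7
  2: (none)
  3: 5, 6
  4: 5, 6, 7
  5: 1, 3, 4
  6: 1, 3, 4, 7
  7: 1, 4, 6

Step 2: Run BFS/DFS from vertex 1:
  Visited: {1, 5, 6, 7, 3, 4}
  Reached 6 of 7 vertices

Step 3: Only 6 of 7 vertices reached. Graph is disconnected.
Connected components: {1, 3, 4, 5, 6, 7}, {2}
Number of connected components: 2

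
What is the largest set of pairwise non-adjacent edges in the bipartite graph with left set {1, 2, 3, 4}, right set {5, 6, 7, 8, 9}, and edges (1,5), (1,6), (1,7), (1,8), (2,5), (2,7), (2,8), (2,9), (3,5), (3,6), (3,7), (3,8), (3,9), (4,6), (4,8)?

Step 1: List the neighbors of each left vertex:
  1: 5, 6, 7, 8
  2: 5, 7, 8, 9
  3: 5, 6, 7, 8, 9
  4: 6, 8

Step 2: Greedily match left vertices, then look for augmenting paths:
  Match 1 -- 5
  Match 2 -- 7
  Match 3 -- 6
  Match 4 -- 8
  No augmenting path remains.

Step 3: Verify this is maximum:
  Matching size 4 = min(|L|, |R|) = min(4, 5), which is an upper bound, so this matching is maximum.

Maximum matching: {(1,5), (2,7), (3,6), (4,8)}
Size: 4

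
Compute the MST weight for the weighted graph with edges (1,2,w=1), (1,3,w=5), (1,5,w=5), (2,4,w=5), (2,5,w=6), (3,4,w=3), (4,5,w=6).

Apply Kruskal's algorithm (sort edges by weight, add if no cycle):

Sorted edges by weight:
  (1,2) w=1
  (3,4) w=3
  (1,3) w=5
  (1,5) w=5
  (2,4) w=5
  (2,5) w=6
  (4,5) w=6

Add edge (1,2) w=1 -- no cycle. Running total: 1
Add edge (3,4) w=3 -- no cycle. Running total: 4
Add edge (1,3) w=5 -- no cycle. Running total: 9
Add edge (1,5) w=5 -- no cycle. Running total: 14

MST edges: (1,2,w=1), (3,4,w=3), (1,3,w=5), (1,5,w=5)
Total MST weight: 1 + 3 + 5 + 5 = 14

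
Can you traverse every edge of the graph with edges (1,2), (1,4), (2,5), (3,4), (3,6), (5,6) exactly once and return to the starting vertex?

Step 1: Find the degree of each vertex:
  deg(1) = 2
  deg(2) = 2
  deg(3) = 2
  deg(4) = 2
  deg(5) = 2
  deg(6) = 2

Step 2: Count vertices with odd degree:
  All vertices have even degree (0 odd-degree vertices)

Step 3: Apply Euler's theorem:
  - Eulerian circuit exists iff graph is connected and all vertices have even degree
  - Eulerian path exists iff graph is connected and has 0 or 2 odd-degree vertices

Graph is connected with 0 odd-degree vertices.
Both Eulerian circuit and Eulerian path exist.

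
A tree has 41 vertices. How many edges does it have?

A tree on n vertices always has exactly n - 1 edges.
For n = 41: edges = 41 - 1 = 40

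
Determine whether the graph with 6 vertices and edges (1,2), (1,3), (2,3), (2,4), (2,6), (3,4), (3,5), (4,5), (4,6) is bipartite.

Step 1: Attempt 2-coloring using BFS:
  Start at vertex 1, assign color 0
  Color vertex 2 with color 1 (neighbor of 1)
  Color vertex 3 with color 1 (neighbor of 1)

Step 2: Conflict found! Vertices 2 and 3 are adjacent but have the same color.
This means the graph contains an odd cycle.

The graph is NOT bipartite.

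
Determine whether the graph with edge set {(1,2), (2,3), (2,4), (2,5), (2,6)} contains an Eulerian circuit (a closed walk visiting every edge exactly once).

Step 1: Find the degree of each vertex:
  deg(1) = 1
  deg(2) = 5
  deg(3) = 1
  deg(4) = 1
  deg(5) = 1
  deg(6) = 1

Step 2: Count vertices with odd degree:
  Odd-degree vertices: 1, 2, 3, 4, 5, 6 (6 total)

Step 3: Apply Euler's theorem:
  - Eulerian circuit exists iff graph is connected and all vertices have even degree
  - Eulerian path exists iff graph is connected and has 0 or 2 odd-degree vertices

Graph has 6 odd-degree vertices (need 0 or 2).
Neither Eulerian path nor Eulerian circuit exists.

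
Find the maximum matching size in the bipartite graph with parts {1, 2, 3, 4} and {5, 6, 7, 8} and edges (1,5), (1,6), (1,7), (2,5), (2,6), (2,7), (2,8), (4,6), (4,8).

Step 1: List the neighbors of each left vertex:
  1: 5, 6, 7
  2: 5, 6, 7, 8
  3: (none)
  4: 6, 8

Step 2: Greedily match left vertices, then look for augmenting paths:
  Match 1 -- 5
  Match 2 -- 6
  Match 4 -- 8
  No augmenting path remains.

Step 3: Verify this is maximum:
  Matching has size 3. The vertex set {1, 2, 4} covers every edge and has size 3; any matching has at most one edge per cover vertex, so 3 is maximum (König's theorem).

Maximum matching: {(1,5), (2,6), (4,8)}
Size: 3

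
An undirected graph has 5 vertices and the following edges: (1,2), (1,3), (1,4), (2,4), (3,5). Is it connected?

Step 1: Build adjacency list from edges:
  1: 2, 3, 4
  2: 1, 4
  3: 1, 5
  4: 1, 2
  5: 3

Step 2: Run BFS/DFS from vertex 1:
  Visited: {1, 2, 3, 4, 5}
  Reached 5 of 5 vertices

Step 3: All 5 vertices reached from vertex 1, so the graph is connected.
Answer: Yes, the graph is connected.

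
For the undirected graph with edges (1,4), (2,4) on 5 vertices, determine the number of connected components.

Step 1: Build adjacency list from edges:
  1: 4
  2: 4
  3: (none)
  4: 1, 2
  5: (none)

Step 2: Run BFS/DFS from vertex 1:
  Visited: {1, 4, 2}
  Reached 3 of 5 vertices

Step 3: Only 3 of 5 vertices reached. Graph is disconnected.
Connected components: {1, 2, 4}, {3}, {5}
Number of connected components: 3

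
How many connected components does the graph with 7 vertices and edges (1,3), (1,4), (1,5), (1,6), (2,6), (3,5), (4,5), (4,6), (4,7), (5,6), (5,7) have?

Step 1: Build adjacency list from edges:
  1: 3, 4, 5, 6
  2: 6
  3: 1, 5
  4: 1, 5, 6, 7
  5: 1, 3, 4, 6, 7
  6: 1, 2, 4, 5
  7: 4, 5

Step 2: Run BFS/DFS from vertex 1:
  Visited: {1, 3, 4, 5, 6, 7, 2}
  Reached 7 of 7 vertices

Step 3: All 7 vertices reached from vertex 1, so the graph is connected.
Number of connected components: 1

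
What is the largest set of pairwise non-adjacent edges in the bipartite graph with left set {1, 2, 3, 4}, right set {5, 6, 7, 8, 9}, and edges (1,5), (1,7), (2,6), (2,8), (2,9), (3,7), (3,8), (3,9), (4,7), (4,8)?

Step 1: List the neighbors of each left vertex:
  1: 5, 7
  2: 6, 8, 9
  3: 7, 8, 9
  4: 7, 8

Step 2: Greedily match left vertices, then look for augmenting paths:
  Match 1 -- 5
  Match 2 -- 6
  Match 3 -- 7
  Match 4 -- 8
  No augmenting path remains.

Step 3: Verify this is maximum:
  Matching size 4 = min(|L|, |R|) = min(4, 5), which is an upper bound, so this matching is maximum.

Maximum matching: {(1,5), (2,6), (3,7), (4,8)}
Size: 4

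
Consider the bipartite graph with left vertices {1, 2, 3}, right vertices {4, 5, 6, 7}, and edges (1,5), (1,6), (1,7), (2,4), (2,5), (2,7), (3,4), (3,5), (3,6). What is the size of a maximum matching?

Step 1: List the neighbors of each left vertex:
  1: 5, 6, 7
  2: 4, 5, 7
  3: 4, 5, 6

Step 2: Greedily match left vertices, then look for augmenting paths:
  Match 1 -- 5
  Match 2 -- 4
  Match 3 -- 6
  No augmenting path remains.

Step 3: Verify this is maximum:
  Matching size 3 = min(|L|, |R|) = min(3, 4), which is an upper bound, so this matching is maximum.

Maximum matching: {(1,5), (2,4), (3,6)}
Size: 3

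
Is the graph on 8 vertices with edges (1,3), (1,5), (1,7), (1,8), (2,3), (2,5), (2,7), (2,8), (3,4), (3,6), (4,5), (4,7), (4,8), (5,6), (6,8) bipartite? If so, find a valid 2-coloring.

Step 1: Attempt 2-coloring using BFS:
  Start at vertex 1, assign color 0
  Color vertex 3 with color 1 (neighbor of 1)
  Color vertex 5 with color 1 (neighbor of 1)
  Color vertex 7 with color 1 (neighbor of 1)
  Color vertex 8 with color 1 (neighbor of 1)
  Color vertex 2 with color 0 (neighbor of 3)
  Color vertex 4 with color 0 (neighbor of 3)
  Color vertex 6 with color 0 (neighbor of 3)

Step 2: 2-coloring succeeded. No conflicts found.
  Set A (color 0): {1, 2, 4, 6}
  Set B (color 1): {3, 5, 7, 8}

The graph is bipartite with partition {1, 2, 4, 6}, {3, 5, 7, 8}.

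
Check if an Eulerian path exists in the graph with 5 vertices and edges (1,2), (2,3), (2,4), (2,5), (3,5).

Step 1: Find the degree of each vertex:
  deg(1) = 1
  deg(2) = 4
  deg(3) = 2
  deg(4) = 1
  deg(5) = 2

Step 2: Count vertices with odd degree:
  Odd-degree vertices: 1, 4 (2 total)

Step 3: Apply Euler's theorem:
  - Eulerian circuit exists iff graph is connected and all vertices have even degree
  - Eulerian path exists iff graph is connected and has 0 or 2 odd-degree vertices

Graph is connected with exactly 2 odd-degree vertices (1, 4).
Eulerian path exists (starting and ending at the odd-degree vertices), but no Eulerian circuit.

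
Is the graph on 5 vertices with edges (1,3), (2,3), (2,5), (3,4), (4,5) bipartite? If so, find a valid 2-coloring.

Step 1: Attempt 2-coloring using BFS:
  Start at vertex 1, assign color 0
  Color vertex 3 with color 1 (neighbor of 1)
  Color vertex 2 with color 0 (neighbor of 3)
  Color vertex 4 with color 0 (neighbor of 3)
  Color vertex 5 with color 1 (neighbor of 2)

Step 2: 2-coloring succeeded. No conflicts found.
  Set A (color 0): {1, 2, 4}
  Set B (color 1): {3, 5}

The graph is bipartite with partition {1, 2, 4}, {3, 5}.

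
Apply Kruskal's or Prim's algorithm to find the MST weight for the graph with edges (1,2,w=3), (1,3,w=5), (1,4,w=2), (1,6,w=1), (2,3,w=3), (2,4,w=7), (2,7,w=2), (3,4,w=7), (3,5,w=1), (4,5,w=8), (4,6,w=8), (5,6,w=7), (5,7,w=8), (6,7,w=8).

Apply Kruskal's algorithm (sort edges by weight, add if no cycle):

Sorted edges by weight:
  (1,6) w=1
  (3,5) w=1
  (1,4) w=2
  (2,7) w=2
  (1,2) w=3
  (2,3) w=3
  (1,3) w=5
  (2,4) w=7
  (3,4) w=7
  (5,6) w=7
  (4,5) w=8
  (4,6) w=8
  (5,7) w=8
  (6,7) w=8

Add edge (1,6) w=1 -- no cycle. Running total: 1
Add edge (3,5) w=1 -- no cycle. Running total: 2
Add edge (1,4) w=2 -- no cycle. Running total: 4
Add edge (2,7) w=2 -- no cycle. Running total: 6
Add edge (1,2) w=3 -- no cycle. Running total: 9
Add edge (2,3) w=3 -- no cycle. Running total: 12

MST edges: (1,6,w=1), (3,5,w=1), (1,4,w=2), (2,7,w=2), (1,2,w=3), (2,3,w=3)
Total MST weight: 1 + 1 + 2 + 2 + 3 + 3 = 12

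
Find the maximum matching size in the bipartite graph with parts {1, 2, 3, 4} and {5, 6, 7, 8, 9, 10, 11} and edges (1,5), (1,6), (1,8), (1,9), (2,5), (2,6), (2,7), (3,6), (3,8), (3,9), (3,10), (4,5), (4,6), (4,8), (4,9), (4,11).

Step 1: List the neighbors of each left vertex:
  1: 5, 6, 8, 9
  2: 5, 6, 7
  3: 6, 8, 9, 10
  4: 5, 6, 8, 9, 11

Step 2: Greedily match left vertices, then look for augmenting paths:
  Match 1 -- 5
  Match 2 -- 6
  Match 3 -- 8
  Match 4 -- 9
  No augmenting path remains.

Step 3: Verify this is maximum:
  Matching size 4 = min(|L|, |R|) = min(4, 7), which is an upper bound, so this matching is maximum.

Maximum matching: {(1,5), (2,6), (3,8), (4,9)}
Size: 4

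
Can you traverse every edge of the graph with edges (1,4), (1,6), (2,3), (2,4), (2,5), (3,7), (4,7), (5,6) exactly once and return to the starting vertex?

Step 1: Find the degree of each vertex:
  deg(1) = 2
  deg(2) = 3
  deg(3) = 2
  deg(4) = 3
  deg(5) = 2
  deg(6) = 2
  deg(7) = 2

Step 2: Count vertices with odd degree:
  Odd-degree vertices: 2, 4 (2 total)

Step 3: Apply Euler's theorem:
  - Eulerian circuit exists iff graph is connected and all vertices have even degree
  - Eulerian path exists iff graph is connected and has 0 or 2 odd-degree vertices

Graph is connected with exactly 2 odd-degree vertices (2, 4).
Eulerian path exists (starting and ending at the odd-degree vertices), but no Eulerian circuit.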